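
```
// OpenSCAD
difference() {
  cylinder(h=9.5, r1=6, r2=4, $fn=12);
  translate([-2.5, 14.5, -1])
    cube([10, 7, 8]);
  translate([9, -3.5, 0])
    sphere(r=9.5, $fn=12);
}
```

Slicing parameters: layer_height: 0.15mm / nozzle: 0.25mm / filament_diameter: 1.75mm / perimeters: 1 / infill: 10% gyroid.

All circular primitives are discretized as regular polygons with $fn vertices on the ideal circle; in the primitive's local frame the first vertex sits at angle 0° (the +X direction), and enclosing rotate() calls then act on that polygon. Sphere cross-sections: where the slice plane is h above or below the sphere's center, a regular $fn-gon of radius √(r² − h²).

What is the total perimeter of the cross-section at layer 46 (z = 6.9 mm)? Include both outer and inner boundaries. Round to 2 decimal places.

At z = 6.9 mm: the cone contributes a regular 12-gon of circumradius 4.547 (interpolated between r1=6 and r2=4 at t=0.726) (perimeter = 2·12·4.547·sin(180°/12) = 28.25 mm); the 10×7 cube at (-2.5, 14.5) contributes its full rectangle (perimeter 34.00 mm); the r=9.5 sphere at (9, -3.5) slices to a regular 12-gon of circumradius 6.530 (√(r²−h²) with h=6.9 from center) (perimeter = 2·12·6.530·sin(180°/12) = 40.56 mm); Subtracting the remaining from the first: starting from the cone, the 10×7 cube at (-2.5, 14.5) misses the remaining region (no effect); the r=9.5 sphere at (9, -3.5) partially overlaps it — only the 3.81 mm² overlap (of its 127.92 mm²) is removed, clipping the outline — boundary = 28.09 mm. Overall, the cross-section is a single solid region. Total boundary length (outer) = 28.09 mm.

28.09 mm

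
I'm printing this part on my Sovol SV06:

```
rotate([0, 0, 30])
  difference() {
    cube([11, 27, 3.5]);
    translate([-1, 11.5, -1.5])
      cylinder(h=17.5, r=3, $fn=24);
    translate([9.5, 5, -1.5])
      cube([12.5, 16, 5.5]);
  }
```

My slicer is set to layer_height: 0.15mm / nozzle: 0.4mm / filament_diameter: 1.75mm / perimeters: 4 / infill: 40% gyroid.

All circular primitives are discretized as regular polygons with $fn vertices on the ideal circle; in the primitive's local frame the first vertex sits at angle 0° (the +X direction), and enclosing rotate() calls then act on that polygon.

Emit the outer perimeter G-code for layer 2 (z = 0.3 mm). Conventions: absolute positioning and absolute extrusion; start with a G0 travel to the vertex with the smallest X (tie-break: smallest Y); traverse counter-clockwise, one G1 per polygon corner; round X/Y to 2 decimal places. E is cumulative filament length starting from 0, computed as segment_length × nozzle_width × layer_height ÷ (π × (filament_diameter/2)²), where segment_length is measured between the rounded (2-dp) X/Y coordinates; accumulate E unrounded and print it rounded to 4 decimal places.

G0 X-13.50 Y23.38 Z0.30
G1 X-7.15 Y12.39 E0.3166
G1 X-6.62 Y12.46 E0.3300
G1 X-5.84 Y12.36 E0.3496
G1 X-5.12 Y12.06 E0.3690
G1 X-4.49 Y11.58 E0.3888
G1 X-4.02 Y10.96 E0.4082
G1 X-3.72 Y10.24 E0.4276
G1 X-3.62 Y9.46 E0.4473
G1 X-3.72 Y8.68 E0.4669
G1 X-4.02 Y7.96 E0.4863
G1 X-4.35 Y7.53 E0.4999
G1 X0.00 Y0.00 E0.7168
G1 X9.53 Y5.50 E0.9913
G1 X7.03 Y9.83 E1.1160
G1 X5.73 Y9.08 E1.1534
G1 X-2.27 Y22.94 E1.5526
G1 X-0.97 Y23.69 E1.5901
G1 X-3.97 Y28.88 E1.7396
G1 X-13.50 Y23.38 E2.0141

At z = 0.3 mm: the cube is present — its section is the full 11×27 rectangle; the r=3 cylinder at (-1, 11.5) contributes a regular 24-gon of circumradius 3; the cube at (9.5, 5) is present — its section is the full 12.5×16 rectangle; Subtracting the remaining from the first: starting from the 11×27 cube, the r=3 cylinder at (-1, 11.5) partially overlaps it — only the 8.12 mm² overlap (of its 27.95 mm²) is removed, clipping the outline; the 12.5×16 cube at (9.5, 5) partially overlaps it — only the 24.00 mm² overlap (of its 200.00 mm²) is removed, clipping the outline — 1 connected region; (rotated 30° about Z; rotation is an isometry so areas/perimeters/island counts are preserved). The outline is a single polygon with 19 vertices. Extrusion per mm of travel: 0.4 × 0.15 / (π × 0.875²) = 0.024945. Accumulating E over each segment gives final E = 2.0141.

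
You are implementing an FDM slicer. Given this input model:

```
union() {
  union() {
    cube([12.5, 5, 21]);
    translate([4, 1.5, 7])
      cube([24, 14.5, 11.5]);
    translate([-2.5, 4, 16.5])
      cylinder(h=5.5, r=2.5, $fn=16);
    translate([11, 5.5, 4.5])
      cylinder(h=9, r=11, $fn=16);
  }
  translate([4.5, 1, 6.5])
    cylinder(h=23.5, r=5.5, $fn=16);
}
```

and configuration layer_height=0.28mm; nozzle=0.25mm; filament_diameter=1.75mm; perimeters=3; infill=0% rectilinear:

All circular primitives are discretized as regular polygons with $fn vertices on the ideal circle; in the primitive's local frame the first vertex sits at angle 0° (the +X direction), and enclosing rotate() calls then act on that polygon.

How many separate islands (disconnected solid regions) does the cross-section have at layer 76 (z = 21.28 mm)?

At z = 21.28 mm: the cube is not intersected at this z (z outside [0, 21]); the cube at (4, 1.5) is not intersected at this z (z outside [7, 18.5]); the r=2.5 cylinder at (-2.5, 4) contributes a regular 16-gon of circumradius 2.5; the cylinder at (11, 5.5) does not reach this height (z outside [4.5, 13.5]); Combining (union): only the r=2.5 cylinder at (-2.5, 4) is present, so the union is just that shape — 1 connected region; the r=5.5 cylinder at (4.5, 1) contributes a regular 16-gon of circumradius 5.5; Combining (union): the regions partially overlap (shared area 0.37 mm²), so overlapping operands fuse into one piece — 1 connected region. Overall, the cross-section is a single solid region. Island count = 1.

1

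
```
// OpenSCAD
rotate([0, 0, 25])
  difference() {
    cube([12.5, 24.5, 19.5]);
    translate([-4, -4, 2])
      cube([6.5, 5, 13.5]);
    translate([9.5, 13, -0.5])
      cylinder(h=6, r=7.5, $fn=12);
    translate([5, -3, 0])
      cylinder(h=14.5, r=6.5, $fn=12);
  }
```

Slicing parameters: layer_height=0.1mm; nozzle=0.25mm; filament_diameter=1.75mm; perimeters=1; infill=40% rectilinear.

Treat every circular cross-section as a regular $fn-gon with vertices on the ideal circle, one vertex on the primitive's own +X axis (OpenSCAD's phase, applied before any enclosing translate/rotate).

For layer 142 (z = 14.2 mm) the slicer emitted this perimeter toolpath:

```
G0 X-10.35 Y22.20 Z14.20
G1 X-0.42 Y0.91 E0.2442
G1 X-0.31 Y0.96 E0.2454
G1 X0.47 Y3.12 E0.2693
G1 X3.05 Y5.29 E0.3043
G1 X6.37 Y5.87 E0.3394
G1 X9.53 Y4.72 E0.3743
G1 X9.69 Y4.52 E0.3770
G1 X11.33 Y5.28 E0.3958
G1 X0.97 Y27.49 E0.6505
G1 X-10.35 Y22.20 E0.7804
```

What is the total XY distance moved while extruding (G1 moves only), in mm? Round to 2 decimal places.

75.08 mm

Sum the Euclidean lengths of each G1 segment: total = 75.08 mm.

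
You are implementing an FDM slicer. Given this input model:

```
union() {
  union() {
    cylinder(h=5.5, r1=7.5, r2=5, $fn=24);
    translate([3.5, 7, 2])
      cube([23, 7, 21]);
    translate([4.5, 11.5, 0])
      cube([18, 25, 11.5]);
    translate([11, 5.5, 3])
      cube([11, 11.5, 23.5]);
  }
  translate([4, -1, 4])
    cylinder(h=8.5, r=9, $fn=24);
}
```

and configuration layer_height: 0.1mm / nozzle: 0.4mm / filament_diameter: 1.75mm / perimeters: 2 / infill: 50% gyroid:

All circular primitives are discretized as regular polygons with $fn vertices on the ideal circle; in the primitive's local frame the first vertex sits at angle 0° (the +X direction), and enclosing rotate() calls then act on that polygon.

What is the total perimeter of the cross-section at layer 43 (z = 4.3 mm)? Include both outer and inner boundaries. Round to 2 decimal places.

154.84 mm

At z = 4.3 mm: the cone contributes a regular 24-gon of circumradius 5.545 (interpolated between r1=7.5 and r2=5 at t=0.782) (perimeter = 2·24·5.545·sin(180°/24) = 34.74 mm); the cube at (3.5, 7) is present — its section is the full 23×7 rectangle (perimeter 60.00 mm); the cube at (4.5, 11.5) is present — its section is the full 18×25 rectangle (perimeter 86.00 mm); the cube at (11, 5.5) (footprint 11×11.5) is included at this height (perimeter 45.00 mm); Taking the union: the regions partially overlap (shared area 155.00 mm²), so the edge portions inside another operand are dropped and the merged outline is re-measured after clipping — boundary = 142.74 mm; the r=9 cylinder at (4, -1) contributes a regular 24-gon of circumradius 9 (perimeter = 2·24·9.000·sin(180°/24) = 56.39 mm); Merging all regions: the regions partially overlap (shared area 94.80 mm²), so the edge portions inside another operand are dropped and the merged outline is re-measured after clipping — boundary = 154.84 mm. Overall, the cross-section is a single solid region. Total boundary length (outer) = 154.84 mm.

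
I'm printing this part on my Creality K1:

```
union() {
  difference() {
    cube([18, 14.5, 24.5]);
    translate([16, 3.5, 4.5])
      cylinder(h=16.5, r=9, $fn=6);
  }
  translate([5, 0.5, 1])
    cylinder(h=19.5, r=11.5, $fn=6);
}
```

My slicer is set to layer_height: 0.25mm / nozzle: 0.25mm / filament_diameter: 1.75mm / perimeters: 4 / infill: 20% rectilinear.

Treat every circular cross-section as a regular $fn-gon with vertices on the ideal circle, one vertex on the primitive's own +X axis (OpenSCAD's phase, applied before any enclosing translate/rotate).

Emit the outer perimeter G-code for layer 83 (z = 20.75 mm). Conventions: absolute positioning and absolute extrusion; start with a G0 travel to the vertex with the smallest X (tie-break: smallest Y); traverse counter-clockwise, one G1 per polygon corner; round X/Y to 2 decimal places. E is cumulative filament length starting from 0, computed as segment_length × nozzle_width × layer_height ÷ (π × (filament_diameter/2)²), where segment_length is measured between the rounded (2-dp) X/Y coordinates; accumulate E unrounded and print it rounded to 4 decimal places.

G0 X0.00 Y0.00 Z20.75
G1 X9.02 Y0.00 E0.2344
G1 X7.00 Y3.50 E0.3394
G1 X11.50 Y11.29 E0.5732
G1 X18.00 Y11.29 E0.7420
G1 X18.00 Y14.50 E0.8255
G1 X0.00 Y14.50 E1.2932
G1 X0.00 Y0.00 E1.6700

At z = 20.75 mm: the cube is present — its section is the full 18×14.5 rectangle; the r=9 cylinder at (16, 3.5) gives a regular 6-gon of circumradius 9 (constant along its height); Taking the first minus the rest: starting from the 18×14.5 cube, the r=9 cylinder at (16, 3.5) partially overlaps it — only the 103.16 mm² overlap (of its 210.44 mm²) is removed, clipping the outline — 1 connected region; the cylinder at (5, 0.5) does not reach this height (z outside [1, 20.5]); Combining (union): only that combined region is present, so the union is just that shape — 1 connected region. The outline is a single polygon with 7 vertices. Extrusion per mm of travel: 0.25 × 0.25 / (π × 0.875²) = 0.025984. Accumulating E over each segment gives final E = 1.6700.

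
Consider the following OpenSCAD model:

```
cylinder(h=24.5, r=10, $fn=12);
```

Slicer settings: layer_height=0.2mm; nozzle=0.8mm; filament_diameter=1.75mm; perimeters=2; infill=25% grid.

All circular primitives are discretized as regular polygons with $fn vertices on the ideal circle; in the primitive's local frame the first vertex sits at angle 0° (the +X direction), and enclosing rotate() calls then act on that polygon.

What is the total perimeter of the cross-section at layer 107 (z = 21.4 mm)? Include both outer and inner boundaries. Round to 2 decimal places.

62.12 mm

At z = 21.4 mm: the cylinder: section is a regular 12-gon, circumradius r=10 (perimeter = 2·12·10.000·sin(180°/12) = 62.12 mm). Overall, the cross-section is a single solid region. Total boundary length (outer) = 62.12 mm.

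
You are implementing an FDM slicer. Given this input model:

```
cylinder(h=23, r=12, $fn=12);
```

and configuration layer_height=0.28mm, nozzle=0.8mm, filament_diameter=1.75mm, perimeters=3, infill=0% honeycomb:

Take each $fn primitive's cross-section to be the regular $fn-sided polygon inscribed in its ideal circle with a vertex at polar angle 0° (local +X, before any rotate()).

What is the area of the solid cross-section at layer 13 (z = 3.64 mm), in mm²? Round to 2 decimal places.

432.00 mm²

At z = 3.64 mm: the r=12 cylinder gives a regular 12-gon of circumradius 12 (constant along its height) (area = (12/2)·12.000²·sin(360°/12) = 432.00 mm²). Overall, the cross-section is a single solid region. Net area = 432.00 mm².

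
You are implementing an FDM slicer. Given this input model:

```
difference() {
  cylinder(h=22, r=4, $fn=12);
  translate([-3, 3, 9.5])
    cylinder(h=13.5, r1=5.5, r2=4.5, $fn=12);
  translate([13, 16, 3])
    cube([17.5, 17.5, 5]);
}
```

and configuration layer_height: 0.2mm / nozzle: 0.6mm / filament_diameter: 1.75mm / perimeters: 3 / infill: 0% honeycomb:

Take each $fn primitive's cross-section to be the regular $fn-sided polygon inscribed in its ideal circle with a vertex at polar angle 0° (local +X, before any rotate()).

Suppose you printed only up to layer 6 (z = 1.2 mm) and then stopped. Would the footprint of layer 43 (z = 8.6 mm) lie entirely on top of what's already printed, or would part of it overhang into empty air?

entirely on top

Compare the two slices. At z = 1.2: the r=4 cylinder contributes a regular 12-gon of circumradius 4 (area = (12/2)·4.000²·sin(360°/12) = 48.00 mm²); the cone at (-3, 3) is absent (z outside [9.5, 23]); the cube at (13, 16) does not reach this height (z outside [3, 8]); Subtracting the remaining from the first: none of the subtracted shapes is present at this height, so the r=4 cylinder is unchanged — area = 48.00 mm². At z = 8.6: the cylinder: section is a regular 12-gon, circumradius r=4 (area = (12/2)·4.000²·sin(360°/12) = 48.00 mm²); the cone at (-3, 3) is not intersected at this z (z outside [9.5, 23]); the cube at (13, 16) does not reach this height (z outside [3, 8]); After the difference (first − rest): none of the subtracted shapes is present at this height, so the r=4 cylinder is unchanged — area = 48.00 mm². Checking containment: the cross-section at z = 8.6 is a subset of the cross-section at z = 1.2.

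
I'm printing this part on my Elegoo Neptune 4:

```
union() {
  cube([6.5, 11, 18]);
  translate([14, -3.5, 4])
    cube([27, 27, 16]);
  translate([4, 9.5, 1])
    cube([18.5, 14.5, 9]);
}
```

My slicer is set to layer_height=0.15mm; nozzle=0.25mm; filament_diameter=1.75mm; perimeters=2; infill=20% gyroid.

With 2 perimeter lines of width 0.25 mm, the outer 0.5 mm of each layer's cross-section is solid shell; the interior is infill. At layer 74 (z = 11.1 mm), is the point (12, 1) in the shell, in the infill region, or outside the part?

At z = 11.1 mm: the cube (footprint 6.5×11) is included at this height; the 27×27 cube at (14, -3.5) contributes its full rectangle; the cube at (4, 9.5) does not reach this height (z outside [1, 10]); Merging all regions: the 2 present regions are separate (no shared area or edge), so areas and boundary lengths simply add and each stays a separate island — 2 connected regions. Overall, the cross-section has 2 separate islands. The nearest boundary edge runs (14.00, -3.50)→(14.00, 23.50); distance from the point to it = 2.00 mm. The point is not inside any of the regions above, so it lies outside the cross-section (2.00 mm from the nearest boundary).

outside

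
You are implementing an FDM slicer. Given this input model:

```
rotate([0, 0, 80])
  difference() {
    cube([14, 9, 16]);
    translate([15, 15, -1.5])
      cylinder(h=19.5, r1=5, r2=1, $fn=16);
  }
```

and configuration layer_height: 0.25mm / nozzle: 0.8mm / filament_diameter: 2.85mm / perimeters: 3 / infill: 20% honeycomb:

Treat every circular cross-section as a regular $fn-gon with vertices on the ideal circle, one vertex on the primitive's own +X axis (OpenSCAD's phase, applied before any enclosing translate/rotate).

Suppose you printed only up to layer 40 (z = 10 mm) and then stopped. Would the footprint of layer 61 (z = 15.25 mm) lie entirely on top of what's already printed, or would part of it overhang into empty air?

Compare the two slices. At z = 10: the cube (footprint 14×9) is included at this height (area 126.00 mm²); the cone at (15, 15) contributes a regular 16-gon of circumradius 2.641 (interpolated between r1=5 and r2=1 at t=0.590) (area = (16/2)·2.641²·sin(360°/16) = 21.35 mm²); After the difference (first − rest): starting from the 14×9 cube (126.00 mm²), the cone at (15, 15) misses the remaining region (no effect) — area = 126.00 mm²; (rotated 80° about Z; rotation is an isometry so areas/perimeters/island counts are preserved). At z = 15.25: the 14×9 cube contributes its full rectangle (area 126.00 mm²); the cone at (15, 15) contributes a regular 16-gon of circumradius 1.564 (interpolated between r1=5 and r2=1 at t=0.859) (area = (16/2)·1.564²·sin(360°/16) = 7.49 mm²); Taking the first minus the rest: starting from the 14×9 cube (126.00 mm²), the cone at (15, 15) misses the remaining region (no effect) — area = 126.00 mm²; (whole slice rotated 80° about Z — lengths, areas and connectivity unchanged). Checking containment: the cross-section at z = 15.25 is a subset of the cross-section at z = 10.

entirely on top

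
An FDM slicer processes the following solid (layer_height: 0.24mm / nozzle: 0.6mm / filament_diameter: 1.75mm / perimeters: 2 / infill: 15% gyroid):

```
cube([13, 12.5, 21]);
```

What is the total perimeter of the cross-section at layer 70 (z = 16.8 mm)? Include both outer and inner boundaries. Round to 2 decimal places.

At z = 16.8 mm: the cube (footprint 13×12.5) is included at this height (perimeter 51.00 mm). Overall, the cross-section is a single solid region. Total boundary length (outer) = 51.00 mm.

51.00 mm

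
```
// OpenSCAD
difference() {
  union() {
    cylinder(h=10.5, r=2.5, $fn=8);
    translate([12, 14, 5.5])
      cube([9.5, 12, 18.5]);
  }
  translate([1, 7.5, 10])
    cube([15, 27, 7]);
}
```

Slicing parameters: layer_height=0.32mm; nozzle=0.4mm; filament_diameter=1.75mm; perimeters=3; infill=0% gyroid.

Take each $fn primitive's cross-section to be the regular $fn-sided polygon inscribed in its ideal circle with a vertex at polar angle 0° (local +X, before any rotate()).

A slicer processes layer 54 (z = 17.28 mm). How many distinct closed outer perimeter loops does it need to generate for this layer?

At z = 17.28 mm: the cylinder does not reach this height (z outside [0, 10.5]); the 9.5×12 cube at (12, 14) contributes its full rectangle; Merging all regions: only the 9.5×12 cube at (12, 14) is present, so the union is just that shape — 1 connected region; the cube at (1, 7.5) is not intersected at this z (z outside [10, 17]); After the difference (first − rest): none of the subtracted shapes is present at this height, so that combined region is unchanged — 1 connected region. The result has 1 disconnected region.

1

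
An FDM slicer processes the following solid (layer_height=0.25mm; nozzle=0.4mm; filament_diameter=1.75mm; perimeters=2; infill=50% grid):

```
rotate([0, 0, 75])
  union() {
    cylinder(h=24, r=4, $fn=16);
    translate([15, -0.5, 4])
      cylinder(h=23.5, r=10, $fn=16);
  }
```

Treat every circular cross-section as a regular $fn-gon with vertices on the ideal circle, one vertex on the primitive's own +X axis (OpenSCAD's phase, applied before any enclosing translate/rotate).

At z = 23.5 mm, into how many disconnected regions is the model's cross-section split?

At z = 23.5 mm: the r=4 cylinder gives a regular 16-gon of circumradius 4 (constant along its height); the r=10 cylinder at (15, -0.5) gives a regular 16-gon of circumradius 10 (constant along its height); Combining (union): the 2 present regions are separate (no shared area or edge), so areas and boundary lengths simply add and each stays a separate island — 2 connected regions; (rotated 75° about Z; rotation is an isometry so areas/perimeters/island counts are preserved). The result has 2 disconnected regions.

2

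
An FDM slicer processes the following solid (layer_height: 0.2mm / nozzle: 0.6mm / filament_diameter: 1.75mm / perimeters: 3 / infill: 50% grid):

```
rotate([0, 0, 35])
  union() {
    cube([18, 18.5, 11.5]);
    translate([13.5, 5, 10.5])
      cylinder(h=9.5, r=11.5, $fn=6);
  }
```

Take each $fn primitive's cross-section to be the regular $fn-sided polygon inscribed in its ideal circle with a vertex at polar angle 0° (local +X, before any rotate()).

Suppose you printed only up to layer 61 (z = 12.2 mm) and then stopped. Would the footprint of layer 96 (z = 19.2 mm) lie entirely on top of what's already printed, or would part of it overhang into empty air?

entirely on top

Compare the two slices. At z = 12.2: the cube is absent (z outside [0, 11.5]); the r=11.5 cylinder at (13.5, 5) gives a regular 6-gon of circumradius 11.5 (constant along its height) (area = (6/2)·11.500²·sin(360°/6) = 343.60 mm²); Merging all regions: only the r=11.5 cylinder at (13.5, 5) is present, so the union is just that shape — area = 343.60 mm²; (rotated 35° about Z; rotation is an isometry so areas/perimeters/island counts are preserved). At z = 19.2: the cube does not reach this height (z outside [0, 11.5]); the r=11.5 cylinder at (13.5, 5) contributes a regular 6-gon of circumradius 11.5 (area = (6/2)·11.500²·sin(360°/6) = 343.60 mm²); Taking the union: only the r=11.5 cylinder at (13.5, 5) is present, so the union is just that shape — area = 343.60 mm²; (whole slice rotated 35° about Z — lengths, areas and connectivity unchanged). Checking containment: the cross-section at z = 19.2 is a subset of the cross-section at z = 12.2.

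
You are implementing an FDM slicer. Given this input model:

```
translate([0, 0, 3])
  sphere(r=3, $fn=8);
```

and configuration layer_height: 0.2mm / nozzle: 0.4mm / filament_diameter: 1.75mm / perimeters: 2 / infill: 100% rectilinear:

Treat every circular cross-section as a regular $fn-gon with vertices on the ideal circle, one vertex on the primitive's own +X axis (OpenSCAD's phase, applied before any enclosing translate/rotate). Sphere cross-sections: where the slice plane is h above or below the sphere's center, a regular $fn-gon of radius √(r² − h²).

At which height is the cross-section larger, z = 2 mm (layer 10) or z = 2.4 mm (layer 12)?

Layer 10 (z = 2): the sphere: section is a regular 8-gon, circumradius = √(r²−h²) = √(3²−1²) = 2.828 (area = (8/2)·2.828²·sin(360°/8) = 22.63 mm²). So its area = 22.63 mm². Layer 12 (z = 2.4): the r=3 sphere contributes a regular 8-gon of circumradius √(3²−0.6²) = 2.939 (area = (8/2)·2.939²·sin(360°/8) = 24.44 mm²). So its area = 24.44 mm². Layer 12 is larger (24.44 vs 22.63 mm²).

layer 12 (z = 2.4 mm)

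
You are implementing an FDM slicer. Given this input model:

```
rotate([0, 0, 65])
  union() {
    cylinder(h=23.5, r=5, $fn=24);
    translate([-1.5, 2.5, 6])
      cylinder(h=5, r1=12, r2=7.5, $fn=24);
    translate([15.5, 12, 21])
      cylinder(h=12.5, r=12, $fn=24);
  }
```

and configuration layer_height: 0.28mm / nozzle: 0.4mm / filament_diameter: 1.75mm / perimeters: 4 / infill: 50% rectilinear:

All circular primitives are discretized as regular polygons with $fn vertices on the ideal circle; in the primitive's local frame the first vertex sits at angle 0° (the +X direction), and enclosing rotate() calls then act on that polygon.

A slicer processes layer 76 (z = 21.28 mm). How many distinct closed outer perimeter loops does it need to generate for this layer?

At z = 21.28 mm: the r=5 cylinder gives a regular 24-gon of circumradius 5 (constant along its height); the cone at (-1.5, 2.5) is absent (z outside [6, 11]); the cylinder at (15.5, 12): section is a regular 24-gon, circumradius r=12; Merging all regions: the 2 present regions are separate (no shared area or edge), so areas and boundary lengths simply add and each stays a separate island — 2 connected regions; (whole slice rotated 65° about Z — lengths, areas and connectivity unchanged). The result has 2 disconnected regions.

2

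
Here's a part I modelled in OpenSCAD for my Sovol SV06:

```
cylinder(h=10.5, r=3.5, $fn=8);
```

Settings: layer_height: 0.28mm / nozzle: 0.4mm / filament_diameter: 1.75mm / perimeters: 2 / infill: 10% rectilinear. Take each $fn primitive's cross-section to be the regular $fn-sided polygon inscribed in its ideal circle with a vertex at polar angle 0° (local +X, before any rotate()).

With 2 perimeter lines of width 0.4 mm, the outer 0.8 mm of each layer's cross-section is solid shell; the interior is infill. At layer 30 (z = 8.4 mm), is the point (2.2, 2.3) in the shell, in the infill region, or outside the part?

shell

At z = 8.4 mm: the r=3.5 cylinder contributes a regular 8-gon of circumradius 3.5. Overall, the cross-section is a single solid region. The nearest boundary edge runs (2.47, 2.47)→(0.00, 3.50); distance from the point to it = 0.27 mm. The point is inside the cross-section, 0.27 mm from the nearest boundary — within the 0.8 mm shell band (2 × 0.4).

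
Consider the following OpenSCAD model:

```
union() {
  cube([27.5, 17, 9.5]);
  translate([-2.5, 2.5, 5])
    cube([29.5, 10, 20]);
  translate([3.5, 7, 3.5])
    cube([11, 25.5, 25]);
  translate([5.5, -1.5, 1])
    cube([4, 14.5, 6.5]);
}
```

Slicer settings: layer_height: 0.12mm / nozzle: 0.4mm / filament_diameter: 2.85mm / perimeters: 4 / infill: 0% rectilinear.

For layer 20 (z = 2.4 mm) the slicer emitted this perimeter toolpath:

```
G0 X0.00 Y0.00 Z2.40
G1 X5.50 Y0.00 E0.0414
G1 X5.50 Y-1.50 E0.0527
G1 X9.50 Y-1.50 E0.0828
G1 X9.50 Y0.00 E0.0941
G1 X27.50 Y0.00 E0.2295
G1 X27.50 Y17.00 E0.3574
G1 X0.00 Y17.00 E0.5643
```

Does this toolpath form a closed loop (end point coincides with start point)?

Start point (G0): (0.00, 0.00). End point (last G1): the path does not return to the start — open.

no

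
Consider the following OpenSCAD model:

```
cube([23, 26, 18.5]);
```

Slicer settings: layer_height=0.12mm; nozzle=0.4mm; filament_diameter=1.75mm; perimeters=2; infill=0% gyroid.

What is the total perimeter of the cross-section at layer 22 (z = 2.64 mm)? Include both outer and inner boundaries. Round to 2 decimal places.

At z = 2.64 mm: the cube (footprint 23×26) is included at this height (perimeter 98.00 mm). Overall, the cross-section is a single solid region. Total boundary length (outer) = 98.00 mm.

98.00 mm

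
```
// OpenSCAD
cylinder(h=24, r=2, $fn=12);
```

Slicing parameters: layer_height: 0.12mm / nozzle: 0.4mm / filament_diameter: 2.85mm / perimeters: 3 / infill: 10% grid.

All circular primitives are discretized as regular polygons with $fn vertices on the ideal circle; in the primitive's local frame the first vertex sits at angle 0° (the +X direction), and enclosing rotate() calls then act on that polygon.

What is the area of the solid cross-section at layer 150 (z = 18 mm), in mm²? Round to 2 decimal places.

12.00 mm²

At z = 18 mm: the cylinder: section is a regular 12-gon, circumradius r=2 (area = (12/2)·2.000²·sin(360°/12) = 12.00 mm²). Overall, the cross-section is a single solid region. Net area = 12.00 mm².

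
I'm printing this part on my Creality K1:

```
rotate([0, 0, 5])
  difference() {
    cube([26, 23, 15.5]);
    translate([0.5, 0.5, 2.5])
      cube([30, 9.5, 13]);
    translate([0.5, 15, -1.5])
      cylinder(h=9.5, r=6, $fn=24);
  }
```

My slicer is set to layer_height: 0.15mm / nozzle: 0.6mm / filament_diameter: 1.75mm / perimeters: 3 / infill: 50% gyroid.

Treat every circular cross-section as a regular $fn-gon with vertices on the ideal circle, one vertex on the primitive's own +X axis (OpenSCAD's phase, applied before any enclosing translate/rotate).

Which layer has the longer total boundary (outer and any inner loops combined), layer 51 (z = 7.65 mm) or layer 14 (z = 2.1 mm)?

layer 51 (z = 7.65 mm)

Layer 51 (z = 7.65): the 26×23 cube contributes its full rectangle (perimeter 98.00 mm); the cube at (0.5, 0.5) (footprint 30×9.5) is included at this height (perimeter 79.00 mm); the cylinder at (0.5, 15): section is a regular 24-gon, circumradius r=6 (perimeter = 2·24·6.000·sin(180°/24) = 37.59 mm); Taking the first minus the rest: starting from the 26×23 cube, the 30×9.5 cube at (0.5, 0.5) partially overlaps it — only the 242.25 mm² overlap (of its 285.00 mm²) is removed, clipping the outline; the r=6 cylinder at (0.5, 15) partially overlaps it — only the 59.74 mm² overlap (of its 111.81 mm²) is removed, clipping the outline — boundary = 149.23 mm; (rotated 5° about Z; rotation is an isometry so areas/perimeters/island counts are preserved). So its perimeter = 149.23 mm. Layer 14 (z = 2.1): the cube is present — its section is the full 26×23 rectangle (perimeter 98.00 mm); the cube at (0.5, 0.5) is absent (z outside [2.5, 15.5]); the r=6 cylinder at (0.5, 15) contributes a regular 24-gon of circumradius 6 (perimeter = 2·24·6.000·sin(180°/24) = 37.59 mm); Subtracting the remaining from the first: starting from the 26×23 cube, the r=6 cylinder at (0.5, 15) partially overlaps it — only the 61.87 mm² overlap (of its 111.81 mm²) is removed, clipping the outline — boundary = 105.94 mm; (rotated 5° about Z; rotation is an isometry so areas/perimeters/island counts are preserved). So its perimeter = 105.94 mm. Layer 51 is larger (149.23 vs 105.94 mm).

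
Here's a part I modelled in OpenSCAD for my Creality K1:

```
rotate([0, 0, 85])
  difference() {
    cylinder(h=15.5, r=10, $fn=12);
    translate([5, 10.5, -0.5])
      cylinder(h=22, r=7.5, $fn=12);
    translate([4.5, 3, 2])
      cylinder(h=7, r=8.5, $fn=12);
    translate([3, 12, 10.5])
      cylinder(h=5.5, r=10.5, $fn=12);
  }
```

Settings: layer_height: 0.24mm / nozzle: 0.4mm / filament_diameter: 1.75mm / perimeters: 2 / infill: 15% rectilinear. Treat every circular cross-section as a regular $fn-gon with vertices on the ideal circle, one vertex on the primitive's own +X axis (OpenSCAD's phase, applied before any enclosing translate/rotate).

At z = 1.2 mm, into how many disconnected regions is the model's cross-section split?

At z = 1.2 mm: the cylinder: section is a regular 12-gon, circumradius r=10; the r=7.5 cylinder at (5, 10.5) contributes a regular 12-gon of circumradius 7.5; the cylinder at (4.5, 3) is absent (z outside [2, 9]); the cylinder at (3, 12) does not reach this height (z outside [10.5, 16]); Subtracting the remaining from the first: starting from the r=10 cylinder, the r=7.5 cylinder at (5, 10.5) partially overlaps it — only the 46.77 mm² overlap (of its 168.75 mm²) is removed, clipping the outline — 1 connected region; (rotated 85° about Z; rotation is an isometry so areas/perimeters/island counts are preserved). The result has 1 disconnected region.

1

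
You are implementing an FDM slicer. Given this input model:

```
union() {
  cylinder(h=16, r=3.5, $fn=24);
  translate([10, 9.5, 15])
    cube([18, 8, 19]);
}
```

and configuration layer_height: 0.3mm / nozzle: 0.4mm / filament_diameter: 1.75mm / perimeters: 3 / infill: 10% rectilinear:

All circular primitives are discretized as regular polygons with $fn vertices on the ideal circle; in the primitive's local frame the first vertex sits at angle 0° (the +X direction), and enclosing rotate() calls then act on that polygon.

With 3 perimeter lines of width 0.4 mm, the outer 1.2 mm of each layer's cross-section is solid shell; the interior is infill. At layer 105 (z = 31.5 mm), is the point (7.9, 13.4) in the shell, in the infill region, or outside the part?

At z = 31.5 mm: the cylinder is not intersected at this z (z outside [0, 16]); the 18×8 cube at (10, 9.5) contributes its full rectangle; Taking the union: only the 18×8 cube at (10, 9.5) is present, so the union is just that shape — 1 connected region. Overall, the cross-section is a single solid region. The nearest boundary edge runs (10.00, 17.50)→(10.00, 9.50); distance from the point to it = 2.10 mm. The point is not inside any of the regions above, so it lies outside the cross-section (2.10 mm from the nearest boundary).

outside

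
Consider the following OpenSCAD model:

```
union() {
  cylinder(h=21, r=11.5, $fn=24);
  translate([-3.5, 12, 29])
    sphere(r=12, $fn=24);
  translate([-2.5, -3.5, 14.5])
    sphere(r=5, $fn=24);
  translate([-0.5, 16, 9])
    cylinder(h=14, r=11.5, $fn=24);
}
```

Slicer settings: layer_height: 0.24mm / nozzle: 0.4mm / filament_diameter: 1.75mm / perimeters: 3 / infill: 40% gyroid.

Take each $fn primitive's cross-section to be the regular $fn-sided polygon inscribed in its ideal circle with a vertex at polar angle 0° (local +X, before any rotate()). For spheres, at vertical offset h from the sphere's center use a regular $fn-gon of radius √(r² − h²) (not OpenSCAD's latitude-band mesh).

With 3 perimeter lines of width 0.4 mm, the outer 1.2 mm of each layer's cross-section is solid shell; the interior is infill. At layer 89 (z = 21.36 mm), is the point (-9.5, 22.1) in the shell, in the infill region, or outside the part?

shell

At z = 21.36 mm: the cylinder does not reach this height (z outside [0, 21]); the r=12 sphere at (-3.5, 12) contributes a regular 24-gon of circumradius √(12²−7.64²) = 9.254; the sphere at (-2.5, -3.5) is absent (|z−center|=6.860 > r=5); the r=11.5 cylinder at (-0.5, 16) gives a regular 24-gon of circumradius 11.5 (constant along its height); Taking the union: the regions partially overlap (shared area 225.41 mm²), so overlapping operands fuse into one piece — 1 connected region. Overall, the cross-section is a single solid region. The nearest boundary edge runs (-10.46, 21.75)→(-8.63, 24.13); distance from the point to it = 0.55 mm. The point is inside the cross-section, 0.55 mm from the nearest boundary — within the 1.2 mm shell band (3 × 0.4).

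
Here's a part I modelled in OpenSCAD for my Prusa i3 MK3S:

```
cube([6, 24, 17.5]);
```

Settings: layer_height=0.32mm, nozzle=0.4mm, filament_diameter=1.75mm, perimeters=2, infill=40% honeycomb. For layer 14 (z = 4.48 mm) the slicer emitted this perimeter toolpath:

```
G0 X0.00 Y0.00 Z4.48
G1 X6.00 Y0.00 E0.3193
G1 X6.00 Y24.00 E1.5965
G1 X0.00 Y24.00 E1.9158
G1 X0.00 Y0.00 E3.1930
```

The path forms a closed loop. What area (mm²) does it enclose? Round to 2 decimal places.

144.00 mm²

Apply the shoelace formula to the sequence of (X, Y) vertices; enclosed area = 144.00 mm².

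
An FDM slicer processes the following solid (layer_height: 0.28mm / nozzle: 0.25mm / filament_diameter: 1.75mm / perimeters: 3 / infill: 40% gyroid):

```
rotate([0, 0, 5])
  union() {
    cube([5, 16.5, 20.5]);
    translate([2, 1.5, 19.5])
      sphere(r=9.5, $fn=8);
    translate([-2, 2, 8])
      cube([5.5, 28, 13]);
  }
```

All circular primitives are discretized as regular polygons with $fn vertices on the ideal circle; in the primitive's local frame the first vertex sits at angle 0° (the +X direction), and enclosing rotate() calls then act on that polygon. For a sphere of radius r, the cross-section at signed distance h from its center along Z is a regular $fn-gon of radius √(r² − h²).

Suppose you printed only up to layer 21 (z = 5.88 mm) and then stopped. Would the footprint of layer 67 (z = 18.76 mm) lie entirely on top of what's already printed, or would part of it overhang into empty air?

part overhangs

Compare the two slices. At z = 5.88: the 5×16.5 cube contributes its full rectangle (area 82.50 mm²); the sphere at (2, 1.5) is absent (|z−center|=13.620 > r=9.5); the cube at (-2, 2) is not intersected at this z (z outside [8, 21]); Merging all regions: only the 5×16.5 cube is present, so the union is just that shape — area = 82.50 mm²; (rotated 5° about Z; rotation is an isometry so areas/perimeters/island counts are preserved). At z = 18.76: the cube (footprint 5×16.5) is included at this height (area 82.50 mm²); the sphere at (2, 1.5): section is a regular 8-gon, circumradius = √(r²−h²) = √(9.5²−0.74²) = 9.471 (area = (8/2)·9.471²·sin(360°/8) = 253.72 mm²); the cube at (-2, 2) is present — its section is the full 5.5×28 rectangle (area 154.00 mm²); Merging all regions: the regions partially overlap — summed areas 490.22 mm² minus the doubly-counted overlap 118.37 mm² gives 371.85 mm² — area = 371.85 mm²; (whole slice rotated 5° about Z — lengths, areas and connectivity unchanged). Checking containment: at z = 18.76 the cross-section extends beyond the z = 5.88 cross-section by about 289.35 mm².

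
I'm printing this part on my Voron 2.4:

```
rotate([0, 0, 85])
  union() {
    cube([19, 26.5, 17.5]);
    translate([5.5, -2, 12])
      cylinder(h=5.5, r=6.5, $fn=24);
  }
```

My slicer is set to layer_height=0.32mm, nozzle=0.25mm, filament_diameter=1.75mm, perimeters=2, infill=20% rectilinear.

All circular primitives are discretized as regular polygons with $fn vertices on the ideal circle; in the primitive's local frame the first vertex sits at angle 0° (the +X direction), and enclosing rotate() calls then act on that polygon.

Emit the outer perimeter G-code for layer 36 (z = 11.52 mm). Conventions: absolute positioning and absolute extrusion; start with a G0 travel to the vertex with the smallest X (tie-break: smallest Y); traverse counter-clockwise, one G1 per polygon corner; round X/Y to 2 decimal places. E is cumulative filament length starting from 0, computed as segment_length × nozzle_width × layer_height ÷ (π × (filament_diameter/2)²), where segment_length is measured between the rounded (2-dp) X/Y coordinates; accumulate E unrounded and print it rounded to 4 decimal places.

G0 X-26.40 Y2.31 Z11.52
G1 X0.00 Y0.00 E0.8814
G1 X1.66 Y18.93 E1.5135
G1 X-24.74 Y21.24 E2.3949
G1 X-26.40 Y2.31 E3.0269

At z = 11.52 mm: the cube (footprint 19×26.5) is included at this height; the cylinder at (5.5, -2) does not reach this height (z outside [12, 17.5]); Taking the union: only the 19×26.5 cube is present, so the union is just that shape — 1 connected region; (whole slice rotated 85° about Z — lengths, areas and connectivity unchanged). The outline is a single polygon with 4 vertices. Extrusion per mm of travel: 0.25 × 0.32 / (π × 0.875²) = 0.033260. Accumulating E over each segment gives final E = 3.0269.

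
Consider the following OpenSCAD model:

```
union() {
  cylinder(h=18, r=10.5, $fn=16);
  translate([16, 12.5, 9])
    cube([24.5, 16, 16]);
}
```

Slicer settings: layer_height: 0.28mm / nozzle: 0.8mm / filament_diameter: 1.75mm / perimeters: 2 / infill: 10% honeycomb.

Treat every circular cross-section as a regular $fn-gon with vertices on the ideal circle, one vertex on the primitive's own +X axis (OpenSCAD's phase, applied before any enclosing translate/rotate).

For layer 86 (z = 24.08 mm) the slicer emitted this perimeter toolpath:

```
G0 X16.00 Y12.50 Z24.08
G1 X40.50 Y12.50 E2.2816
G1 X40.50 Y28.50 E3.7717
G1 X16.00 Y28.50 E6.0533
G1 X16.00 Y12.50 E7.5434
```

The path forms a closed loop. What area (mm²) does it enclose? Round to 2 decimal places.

Apply the shoelace formula to the sequence of (X, Y) vertices; enclosed area = 392.00 mm².

392.00 mm²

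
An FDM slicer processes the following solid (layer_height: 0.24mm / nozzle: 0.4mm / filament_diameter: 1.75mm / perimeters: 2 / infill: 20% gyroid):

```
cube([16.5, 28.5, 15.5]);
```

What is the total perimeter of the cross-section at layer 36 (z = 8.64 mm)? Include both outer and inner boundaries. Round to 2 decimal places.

At z = 8.64 mm: the cube is present — its section is the full 16.5×28.5 rectangle (perimeter 90.00 mm). Overall, the cross-section is a single solid region. Total boundary length (outer) = 90.00 mm.

90.00 mm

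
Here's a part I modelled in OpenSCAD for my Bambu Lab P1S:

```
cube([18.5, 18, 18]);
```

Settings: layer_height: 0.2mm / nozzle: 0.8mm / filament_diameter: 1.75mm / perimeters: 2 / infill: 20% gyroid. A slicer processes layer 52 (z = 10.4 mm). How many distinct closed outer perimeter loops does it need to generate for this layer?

1

At z = 10.4 mm: the 18.5×18 cube contributes its full rectangle. The result has 1 disconnected region.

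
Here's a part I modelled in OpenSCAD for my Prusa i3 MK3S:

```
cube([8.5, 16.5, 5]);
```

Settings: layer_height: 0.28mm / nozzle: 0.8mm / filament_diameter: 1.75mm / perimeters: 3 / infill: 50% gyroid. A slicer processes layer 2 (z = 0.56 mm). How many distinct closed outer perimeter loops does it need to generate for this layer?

1

At z = 0.56 mm: the cube (footprint 8.5×16.5) is included at this height. The result has 1 disconnected region.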